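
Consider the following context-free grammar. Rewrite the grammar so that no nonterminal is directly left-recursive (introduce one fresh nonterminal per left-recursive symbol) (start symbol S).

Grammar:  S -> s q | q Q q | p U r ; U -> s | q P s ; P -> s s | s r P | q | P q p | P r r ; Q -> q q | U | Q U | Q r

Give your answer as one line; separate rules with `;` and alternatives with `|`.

Directly left-recursive nonterminals: P, Q.
For P: α = {q p, r r}, β = {s s, s r P, q}. Rewrite as P → β P' and P' → α P' | ε.
For Q: α = {U, r}, β = {q q, U}. Rewrite as Q → β Q' and Q' → α Q' | ε.

S -> s q | q Q q | p U r; U -> s | q P s; P -> s s P' | s r P P' | q P'; Q -> q q Q' | U Q'; P' -> q p P' | r r P' | ε; Q' -> U Q' | r Q' | ε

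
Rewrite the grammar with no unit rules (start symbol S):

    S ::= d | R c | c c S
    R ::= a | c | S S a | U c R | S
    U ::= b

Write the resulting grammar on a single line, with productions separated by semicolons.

S ::= d | R c | c c S; R ::= d | R c | c c S | a | c | S S a | U c R; U ::= b

Unit pairs: R ⇒* {S}.
Replace each nonterminal's rules with the union of the non-unit rules of every nonterminal it unit-derives.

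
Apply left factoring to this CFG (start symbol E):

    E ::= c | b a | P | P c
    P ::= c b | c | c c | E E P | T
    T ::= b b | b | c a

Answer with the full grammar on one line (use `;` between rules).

E ::= c | b a | P E'; P ::= E E P | T | c P'; T ::= c a | b T'; E' ::= ε | c; P' ::= b | ε | c; T' ::= b | ε

E has alternatives sharing prefix 'P': factor to E → P E' with E' → ε | c.
P has alternatives sharing prefix 'c': factor to P → c P' with P' → b | ε | c.
T has alternatives sharing prefix 'b': factor to T → b T' with T' → b | ε.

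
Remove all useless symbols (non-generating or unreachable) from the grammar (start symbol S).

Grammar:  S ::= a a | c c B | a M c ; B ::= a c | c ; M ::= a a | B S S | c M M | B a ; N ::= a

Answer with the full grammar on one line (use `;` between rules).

S ::= a a | c c B | a M c; B ::= a c | c; M ::= a a | B S S | c M M | B a

Generating nonterminals: {B, M, N, S}.
Reachable from S after that: {B, M, S}.
Removed useless symbols: {N} and every production mentioning them.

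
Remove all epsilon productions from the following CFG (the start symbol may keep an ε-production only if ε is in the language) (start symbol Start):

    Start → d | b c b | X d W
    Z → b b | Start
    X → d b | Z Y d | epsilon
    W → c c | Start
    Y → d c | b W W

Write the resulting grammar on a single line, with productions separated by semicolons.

Nullable nonterminals: {X}.
ε ∉ L(G), so no ε-production is kept.
For each production, add variants omitting each subset of nullable occurrences: Start → X d W gives X d W | d W.

Start → d | b c b | X d W | d W; Z → b b | Start; X → d b | Z Y d; W → c c | Start; Y → d c | b W W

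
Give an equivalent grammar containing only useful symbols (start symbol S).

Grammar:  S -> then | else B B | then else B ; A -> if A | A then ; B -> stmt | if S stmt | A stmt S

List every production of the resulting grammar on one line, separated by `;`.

Generating nonterminals: {B, S}.
Reachable from S after that: {B, S}.
Removed useless symbols: {A} and every production mentioning them.

S -> then | else B B | then else B; B -> stmt | if S stmt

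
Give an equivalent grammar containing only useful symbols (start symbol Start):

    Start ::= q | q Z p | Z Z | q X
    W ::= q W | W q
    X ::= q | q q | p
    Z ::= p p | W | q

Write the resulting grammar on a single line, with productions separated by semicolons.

Generating nonterminals: {Start, X, Z}.
Reachable from Start after that: {Start, X, Z}.
Removed useless symbols: {W} and every production mentioning them.

Start ::= q | q Z p | Z Z | q X; X ::= q | q q | p; Z ::= p p | q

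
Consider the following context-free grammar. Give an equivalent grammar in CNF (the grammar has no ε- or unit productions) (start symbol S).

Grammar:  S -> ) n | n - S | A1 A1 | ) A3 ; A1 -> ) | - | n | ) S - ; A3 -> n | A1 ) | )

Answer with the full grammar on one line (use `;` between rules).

Introduce a nonterminal for each terminal appearing in a rule of length ≥ 2: X1 → ), X2 → n, X3 → -.
Binarize each right-hand side of length ≥ 3 by chaining fresh nonterminals (Y1, Y2, …): affected rules were S → X2 X3 S; A1 → X1 S X3.

S -> X1 X2 | X2 Y1 | A1 A1 | X1 A3; A1 -> ) | - | n | X1 Y2; A3 -> n | A1 X1 | ); X1 -> ); X2 -> n; X3 -> -; Y1 -> X3 S; Y2 -> S X3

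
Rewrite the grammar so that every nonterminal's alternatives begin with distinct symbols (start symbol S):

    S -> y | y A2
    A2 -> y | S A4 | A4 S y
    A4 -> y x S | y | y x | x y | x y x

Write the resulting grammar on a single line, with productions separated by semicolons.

S -> y S'; A2 -> y | S A4 | A4 S y; A4 -> y A4' | x y A4''; S' -> ε | A2; A4' -> ε | x A4'''; A4'' -> ε | x; A4''' -> S | ε

S has alternatives sharing prefix 'y': factor to S → y S' with S' → ε | A2.
A4 has alternatives sharing prefix 'y': factor to A4 → y A4' with A4' → x S | ε | x.
A4 has alternatives sharing prefix 'x y': factor to A4 → x y A4'' with A4'' → ε | x.
A4' has alternatives sharing prefix 'x': factor to A4' → x A4''' with A4''' → S | ε.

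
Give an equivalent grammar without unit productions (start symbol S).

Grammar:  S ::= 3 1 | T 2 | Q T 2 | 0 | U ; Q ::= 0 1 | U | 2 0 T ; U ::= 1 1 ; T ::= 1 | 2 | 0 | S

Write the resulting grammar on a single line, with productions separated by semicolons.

Unit pairs: Q ⇒* {U}; S ⇒* {U}; T ⇒* {S, U}.
For each unit pair (A, B), copy every non-unit production of B to A, then drop all unit productions.

S ::= 1 1 | 3 1 | T 2 | Q T 2 | 0; Q ::= 1 1 | 0 1 | 2 0 T; U ::= 1 1; T ::= 1 1 | 3 1 | T 2 | Q T 2 | 0 | 1 | 2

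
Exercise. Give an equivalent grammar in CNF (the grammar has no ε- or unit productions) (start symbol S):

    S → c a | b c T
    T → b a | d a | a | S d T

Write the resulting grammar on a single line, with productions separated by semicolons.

S → X1 X2 | X3 Y1; T → X3 X2 | X4 X2 | a | S Y2; X1 → c; X2 → a; X3 → b; X4 → d; Y1 → X1 T; Y2 → X4 T

Introduce a nonterminal for each terminal appearing in a rule of length ≥ 2: X1 → c, X2 → a, X3 → b, X4 → d.
Binarize each right-hand side of length ≥ 3 by chaining fresh nonterminals (Y1, Y2, …): affected rules were S → X3 X1 T; T → S X4 T.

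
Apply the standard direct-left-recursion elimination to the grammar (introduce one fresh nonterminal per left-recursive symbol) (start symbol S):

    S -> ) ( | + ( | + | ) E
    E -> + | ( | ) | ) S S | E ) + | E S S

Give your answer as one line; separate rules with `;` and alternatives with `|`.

S -> ) ( | + ( | + | ) E; E -> + E' | ( E' | ) E' | ) S S E'; E' -> ) + E' | S S E' | eps

Left recursion appears on E.
For E: α = {) +, S S}, β = {+, (, ), ) S S}. Rewrite as E → β E' and E' → α E' | ε.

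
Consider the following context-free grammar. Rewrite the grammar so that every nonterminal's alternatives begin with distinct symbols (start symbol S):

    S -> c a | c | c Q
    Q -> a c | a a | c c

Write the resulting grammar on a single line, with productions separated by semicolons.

S has alternatives sharing prefix 'c': factor to S → c S' with S' → a | ε | Q.
Q has alternatives sharing prefix 'a': factor to Q → a Q' with Q' → c | a.

S -> c S'; Q -> c c | a Q'; S' -> a | eps | Q; Q' -> c | a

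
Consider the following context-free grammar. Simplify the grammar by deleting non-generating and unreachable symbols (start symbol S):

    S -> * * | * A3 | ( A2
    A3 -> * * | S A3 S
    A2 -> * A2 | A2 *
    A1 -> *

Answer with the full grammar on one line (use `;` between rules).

S -> * * | * A3; A3 -> * * | S A3 S

Generating nonterminals: {A1, A3, S}.
Reachable from S after that: {A3, S}.
Removed useless symbols: {A1, A2} and every production mentioning them.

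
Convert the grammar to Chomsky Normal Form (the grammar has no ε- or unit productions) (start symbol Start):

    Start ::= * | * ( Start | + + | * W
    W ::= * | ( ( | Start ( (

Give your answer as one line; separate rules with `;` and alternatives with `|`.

Start ::= * | X1 Y1 | X3 X3 | X1 W; W ::= * | X2 X2 | Start Y2; X1 ::= *; X2 ::= (; X3 ::= +; Y1 ::= X2 Start; Y2 ::= X2 X2

Introduce a nonterminal for each terminal appearing in a rule of length ≥ 2: X1 → *, X2 → (, X3 → +.
Binarize each right-hand side of length ≥ 3 by chaining fresh nonterminals (Y1, Y2, …): affected rules were Start → X1 X2 Start; W → Start X2 X2.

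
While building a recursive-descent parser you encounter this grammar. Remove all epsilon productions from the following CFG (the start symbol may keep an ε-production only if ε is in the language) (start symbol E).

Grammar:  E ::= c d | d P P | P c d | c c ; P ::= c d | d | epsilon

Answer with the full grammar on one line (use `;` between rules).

E ::= c d | d P P | d P | d | P c d | c c; P ::= c d | d

Nullable set = {P}.
ε ∉ L(G), so no ε-production is kept.
Expand every rule over subsets of its nullable positions: E → d P P gives d P P | d P | d.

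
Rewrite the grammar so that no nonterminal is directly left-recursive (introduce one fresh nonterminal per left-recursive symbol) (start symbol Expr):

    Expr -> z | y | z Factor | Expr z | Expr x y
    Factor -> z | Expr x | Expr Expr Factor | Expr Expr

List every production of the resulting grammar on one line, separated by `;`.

Expr -> z Expr1 | y Expr1 | z Factor Expr1; Factor -> z | Expr x | Expr Expr Factor | Expr Expr; Expr1 -> z Expr1 | x y Expr1 | ε

Directly left-recursive nonterminal: Expr.
For Expr: α = {z, x y}, β = {z, y, z Factor}. Rewrite as Expr → β Expr1 and Expr1 → α Expr1 | ε.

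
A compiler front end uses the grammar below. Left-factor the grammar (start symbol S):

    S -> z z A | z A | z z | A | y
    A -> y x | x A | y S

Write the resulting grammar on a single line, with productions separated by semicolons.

S has alternatives sharing prefix 'z': factor to S → z S' with S' → z A | A | z.
A has alternatives sharing prefix 'y': factor to A → y A' with A' → x | S.
S' has alternatives sharing prefix 'z': factor to S' → z S'' with S'' → A | ε.

S -> A | y | z S'; A -> x A | y A'; S' -> A | z S''; A' -> x | S; S'' -> A | ε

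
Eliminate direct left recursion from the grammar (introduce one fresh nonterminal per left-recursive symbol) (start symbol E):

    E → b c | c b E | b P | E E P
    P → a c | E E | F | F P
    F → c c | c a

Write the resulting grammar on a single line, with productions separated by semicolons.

Directly left-recursive nonterminal: E.
For E: α = {E P}, β = {b c, c b E, b P}. Rewrite as E → β E' and E' → α E' | ε.

E → b c E' | c b E E' | b P E'; P → a c | E E | F | F P; F → c c | c a; E' → E P E' | ε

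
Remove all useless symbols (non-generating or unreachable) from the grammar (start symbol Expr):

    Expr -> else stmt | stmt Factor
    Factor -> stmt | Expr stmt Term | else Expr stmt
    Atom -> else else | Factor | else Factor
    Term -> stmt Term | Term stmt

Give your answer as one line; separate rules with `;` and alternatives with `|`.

Generating nonterminals: {Atom, Expr, Factor}.
Reachable from Expr after that: {Expr, Factor}.
Removed useless symbols: {Atom, Term} and every production mentioning them.

Expr -> else stmt | stmt Factor; Factor -> stmt | else Expr stmt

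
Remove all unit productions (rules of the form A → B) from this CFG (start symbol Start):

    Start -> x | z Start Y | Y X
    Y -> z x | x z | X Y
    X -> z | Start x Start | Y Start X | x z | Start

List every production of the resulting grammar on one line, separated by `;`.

Unit pairs: X ⇒* {Start}.
For every A with A ⇒* B via unit rules, add B's non-unit alternatives to A; then delete every rule of the form X → Y.

Start -> x | z Start Y | Y X; Y -> z x | x z | X Y; X -> x | z Start Y | Y X | z | Start x Start | Y Start X | x z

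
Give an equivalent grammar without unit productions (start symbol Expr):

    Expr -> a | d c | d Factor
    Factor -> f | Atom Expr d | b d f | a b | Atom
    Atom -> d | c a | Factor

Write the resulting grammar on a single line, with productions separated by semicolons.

Unit pairs: Atom ⇒* {Factor}; Factor ⇒* {Atom}.
For every A with A ⇒* B via unit rules, add B's non-unit alternatives to A; then delete every rule of the form X → Y.

Expr -> a | d c | d Factor; Factor -> d | c a | f | Atom Expr d | b d f | a b; Atom -> d | c a | f | Atom Expr d | b d f | a b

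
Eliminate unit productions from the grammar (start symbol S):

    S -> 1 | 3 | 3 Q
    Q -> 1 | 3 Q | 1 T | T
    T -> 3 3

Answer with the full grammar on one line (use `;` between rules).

S -> 1 | 3 | 3 Q; Q -> 1 | 3 Q | 1 T | 3 3; T -> 3 3

Unit pairs: Q ⇒* {T}.
Replace each nonterminal's rules with the union of the non-unit rules of every nonterminal it unit-derives.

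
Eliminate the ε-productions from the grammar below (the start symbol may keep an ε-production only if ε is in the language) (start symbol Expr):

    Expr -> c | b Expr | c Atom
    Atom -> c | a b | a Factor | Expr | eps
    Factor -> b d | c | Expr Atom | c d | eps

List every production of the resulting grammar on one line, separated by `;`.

Nullable nonterminals: {Atom, Factor}.
ε ∉ L(G), so no ε-production is kept.
Add the nullable-subset variants: Atom → a Factor gives a Factor | a. Factor → Expr Atom gives Expr Atom | Expr.

Expr -> c | b Expr | c Atom; Atom -> c | a b | a Factor | a | Expr; Factor -> b d | c | Expr Atom | Expr | c d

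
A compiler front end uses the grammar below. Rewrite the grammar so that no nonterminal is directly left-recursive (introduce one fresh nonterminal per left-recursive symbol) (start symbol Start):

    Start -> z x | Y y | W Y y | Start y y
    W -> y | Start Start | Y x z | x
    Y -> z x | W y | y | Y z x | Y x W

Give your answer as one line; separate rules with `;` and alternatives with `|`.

Start, Y are directly left-recursive.
For Start: α = {y y}, β = {z x, Y y, W Y y}. Rewrite as Start → β Start1 and Start1 → α Start1 | ε.
For Y: α = {z x, x W}, β = {z x, W y, y}. Rewrite as Y → β Y1 and Y1 → α Y1 | ε.

Start -> z x Start1 | Y y Start1 | W Y y Start1; W -> y | Start Start | Y x z | x; Y -> z x Y1 | W y Y1 | y Y1; Start1 -> y y Start1 | epsilon; Y1 -> z x Y1 | x W Y1 | epsilon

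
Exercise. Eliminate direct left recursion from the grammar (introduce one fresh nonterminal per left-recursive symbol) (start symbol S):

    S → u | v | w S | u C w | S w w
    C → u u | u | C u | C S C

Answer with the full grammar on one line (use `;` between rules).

S → u S' | v S' | w S S' | u C w S'; C → u u C' | u C'; S' → w w S' | ε; C' → u C' | S C C' | ε

Directly left-recursive nonterminals: S, C.
For S: α = {w w}, β = {u, v, w S, u C w}. Rewrite as S → β S' and S' → α S' | ε.
For C: α = {u, S C}, β = {u u, u}. Rewrite as C → β C' and C' → α C' | ε.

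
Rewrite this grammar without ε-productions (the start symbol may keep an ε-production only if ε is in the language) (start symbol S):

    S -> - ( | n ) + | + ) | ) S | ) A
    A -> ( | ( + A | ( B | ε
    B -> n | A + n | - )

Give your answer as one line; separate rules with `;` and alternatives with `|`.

S -> - ( | n ) + | + ) | ) S | ) A | ); A -> ( | ( + A | ( + | ( B; B -> n | A + n | + n | - )

The nullable symbols are {A}.
ε ∉ L(G), so no ε-production is kept.
Expand every rule over subsets of its nullable positions: S → ) A gives ) A | ). A → ( + A gives ( + A | ( +. B → A + n gives A + n | + n.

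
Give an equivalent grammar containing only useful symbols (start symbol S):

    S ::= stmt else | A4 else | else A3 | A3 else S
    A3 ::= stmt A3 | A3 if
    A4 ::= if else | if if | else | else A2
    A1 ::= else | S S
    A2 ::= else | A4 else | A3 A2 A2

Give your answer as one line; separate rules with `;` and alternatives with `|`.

Generating nonterminals: {A1, A2, A4, S}.
Reachable from S after that: {A2, A4, S}.
Removed useless symbols: {A1, A3} and every production mentioning them.

S ::= stmt else | A4 else; A4 ::= if else | if if | else | else A2; A2 ::= else | A4 else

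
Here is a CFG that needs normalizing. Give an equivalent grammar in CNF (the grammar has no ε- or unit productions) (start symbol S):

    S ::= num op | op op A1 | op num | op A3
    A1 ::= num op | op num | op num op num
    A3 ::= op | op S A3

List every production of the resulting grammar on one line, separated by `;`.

S ::= X1 X2 | X2 Y1 | X2 X1 | X2 A3; A1 ::= X1 X2 | X2 X1 | X2 Y2; A3 ::= op | X2 Y4; X1 ::= num; X2 ::= op; Y1 ::= X2 A1; Y2 ::= X1 Y3; Y3 ::= X2 X1; Y4 ::= S A3

Introduce a nonterminal for each terminal appearing in a rule of length ≥ 2: X1 → num, X2 → op.
Binarize each right-hand side of length ≥ 3 by chaining fresh nonterminals (Y1, Y2, …): affected rules were S → X2 X2 A1; A1 → X2 X1 X2 X1; A3 → X2 S A3.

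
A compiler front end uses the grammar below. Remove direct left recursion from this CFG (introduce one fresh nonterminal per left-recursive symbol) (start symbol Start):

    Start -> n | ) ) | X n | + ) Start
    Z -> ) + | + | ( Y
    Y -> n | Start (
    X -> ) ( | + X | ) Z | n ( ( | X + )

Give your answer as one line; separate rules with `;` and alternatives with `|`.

Left recursion appears on X.
For X: α = {+ )}, β = {) (, + X, ) Z, n ( (}. Rewrite as X → β X1 and X1 → α X1 | ε.

Start -> n | ) ) | X n | + ) Start; Z -> ) + | + | ( Y; Y -> n | Start (; X -> ) ( X1 | + X X1 | ) Z X1 | n ( ( X1; X1 -> + ) X1 | ε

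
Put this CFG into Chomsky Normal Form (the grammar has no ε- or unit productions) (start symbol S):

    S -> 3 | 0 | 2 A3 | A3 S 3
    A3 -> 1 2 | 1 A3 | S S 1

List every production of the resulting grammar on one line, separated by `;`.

S -> 3 | 0 | X1 A3 | A3 Y1; A3 -> X3 X1 | X3 A3 | S Y2; X1 -> 2; X2 -> 3; X3 -> 1; Y1 -> S X2; Y2 -> S X3

Introduce a nonterminal for each terminal appearing in a rule of length ≥ 2: X1 → 2, X2 → 3, X3 → 1.
Binarize each right-hand side of length ≥ 3 by chaining fresh nonterminals (Y1, Y2, …): affected rules were S → A3 S X2; A3 → S S X3.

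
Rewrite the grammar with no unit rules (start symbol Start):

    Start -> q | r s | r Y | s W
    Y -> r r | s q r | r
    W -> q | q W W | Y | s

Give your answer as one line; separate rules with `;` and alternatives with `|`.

Unit pairs: W ⇒* {Y}.
For each unit pair (A, B), copy every non-unit production of B to A, then drop all unit productions.

Start -> q | r s | r Y | s W; Y -> r r | s q r | r; W -> r r | s q r | r | q | q W W | s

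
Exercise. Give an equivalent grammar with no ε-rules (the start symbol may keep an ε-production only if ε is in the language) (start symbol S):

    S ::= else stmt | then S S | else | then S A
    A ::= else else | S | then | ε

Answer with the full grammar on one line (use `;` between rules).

Nullable set = {A}.
ε ∉ L(G), so no ε-production is kept.
For each production, add variants omitting each subset of nullable occurrences: S → then S A gives then S A | then S.

S ::= else stmt | then S S | else | then S A | then S; A ::= else else | S | then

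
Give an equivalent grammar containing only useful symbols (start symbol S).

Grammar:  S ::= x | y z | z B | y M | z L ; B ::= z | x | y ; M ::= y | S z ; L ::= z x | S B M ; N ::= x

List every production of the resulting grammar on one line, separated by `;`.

Generating nonterminals: {B, L, M, N, S}.
Reachable from S after that: {B, L, M, S}.
Removed useless symbols: {N} and every production mentioning them.

S ::= x | y z | z B | y M | z L; B ::= z | x | y; M ::= y | S z; L ::= z x | S B M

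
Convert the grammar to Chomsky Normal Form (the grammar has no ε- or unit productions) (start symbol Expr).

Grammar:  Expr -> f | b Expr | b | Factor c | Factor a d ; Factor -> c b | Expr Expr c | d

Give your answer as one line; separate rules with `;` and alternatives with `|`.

Introduce a nonterminal for each terminal appearing in a rule of length ≥ 2: X1 → b, X2 → c, X3 → a, X4 → d.
Binarize each right-hand side of length ≥ 3 by chaining fresh nonterminals (Y1, Y2, …): affected rules were Expr → Factor X3 X4; Factor → Expr Expr X2.

Expr -> f | X1 Expr | b | Factor X2 | Factor Y1; Factor -> X2 X1 | Expr Y2 | d; X1 -> b; X2 -> c; X3 -> a; X4 -> d; Y1 -> X3 X4; Y2 -> Expr X2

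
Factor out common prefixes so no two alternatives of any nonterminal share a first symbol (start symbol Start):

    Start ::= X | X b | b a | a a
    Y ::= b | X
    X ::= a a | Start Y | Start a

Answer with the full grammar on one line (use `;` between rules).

Start has alternatives sharing prefix 'X': factor to Start → X Start1 with Start1 → ε | b.
X has alternatives sharing prefix 'Start': factor to X → Start X1 with X1 → Y | a.

Start ::= b a | a a | X Start1; Y ::= b | X; X ::= a a | Start X1; Start1 ::= ε | b; X1 ::= Y | a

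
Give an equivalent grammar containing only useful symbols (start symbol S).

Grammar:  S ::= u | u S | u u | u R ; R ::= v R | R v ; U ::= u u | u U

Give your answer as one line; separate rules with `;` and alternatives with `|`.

Generating nonterminals: {S, U}.
Reachable from S after that: {S}.
Removed useless symbols: {R, U} and every production mentioning them.

S ::= u | u S | u u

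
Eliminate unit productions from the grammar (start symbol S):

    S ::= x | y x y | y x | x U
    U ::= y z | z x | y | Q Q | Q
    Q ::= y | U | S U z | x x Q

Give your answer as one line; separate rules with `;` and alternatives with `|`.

S ::= x | y x y | y x | x U; U ::= y z | z x | y | Q Q | S U z | x x Q; Q ::= y z | z x | y | Q Q | S U z | x x Q

Unit pairs: Q ⇒* {U}; U ⇒* {Q}.
Replace each nonterminal's rules with the union of the non-unit rules of every nonterminal it unit-derives.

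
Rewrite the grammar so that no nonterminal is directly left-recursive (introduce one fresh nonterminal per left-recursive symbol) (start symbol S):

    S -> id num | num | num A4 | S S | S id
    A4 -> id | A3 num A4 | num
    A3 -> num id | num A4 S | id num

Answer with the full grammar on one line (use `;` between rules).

S is directly left-recursive.
For S: α = {S, id}, β = {id num, num, num A4}. Rewrite as S → β S' and S' → α S' | ε.

S -> id num S' | num S' | num A4 S'; A4 -> id | A3 num A4 | num; A3 -> num id | num A4 S | id num; S' -> S S' | id S' | ε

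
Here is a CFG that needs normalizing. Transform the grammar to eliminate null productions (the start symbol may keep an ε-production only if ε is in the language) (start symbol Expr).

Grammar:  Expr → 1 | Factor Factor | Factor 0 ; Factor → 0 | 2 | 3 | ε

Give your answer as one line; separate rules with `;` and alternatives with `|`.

Expr → 1 | Factor Factor | Factor | Factor 0 | 0 | ε; Factor → 0 | 2 | 3

The nullable symbols are {Expr, Factor}.
ε ∈ L(G) since Expr is nullable, so keep Expr → ε.
For each production, add variants omitting each subset of nullable occurrences: Expr → Factor Factor gives Factor Factor | Factor. Expr → Factor 0 gives Factor 0 | 0.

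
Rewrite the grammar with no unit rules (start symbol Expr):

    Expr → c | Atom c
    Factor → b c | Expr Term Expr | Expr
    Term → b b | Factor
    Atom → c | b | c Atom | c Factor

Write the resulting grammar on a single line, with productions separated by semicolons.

Expr → c | Atom c; Factor → b c | Expr Term Expr | c | Atom c; Term → b b | b c | Expr Term Expr | c | Atom c; Atom → c | b | c Atom | c Factor

Unit pairs: Factor ⇒* {Expr}; Term ⇒* {Expr, Factor}.
For each unit pair (A, B), copy every non-unit production of B to A, then drop all unit productions.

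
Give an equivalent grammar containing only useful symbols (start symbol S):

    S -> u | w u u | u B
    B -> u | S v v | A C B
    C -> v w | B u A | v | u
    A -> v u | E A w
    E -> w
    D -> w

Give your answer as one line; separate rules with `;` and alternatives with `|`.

Generating nonterminals: {A, B, C, D, E, S}.
Reachable from S after that: {A, B, C, E, S}.
Removed useless symbols: {D} and every production mentioning them.

S -> u | w u u | u B; B -> u | S v v | A C B; C -> v w | B u A | v | u; A -> v u | E A w; E -> w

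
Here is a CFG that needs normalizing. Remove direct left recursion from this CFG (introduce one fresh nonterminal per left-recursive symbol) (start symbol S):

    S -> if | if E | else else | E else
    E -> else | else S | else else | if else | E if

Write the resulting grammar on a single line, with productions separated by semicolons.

S -> if | if E | else else | E else; E -> else E' | else S E' | else else E' | if else E'; E' -> if E' | eps

Left recursion appears on E.
For E: α = {if}, β = {else, else S, else else, if else}. Rewrite as E → β E' and E' → α E' | ε.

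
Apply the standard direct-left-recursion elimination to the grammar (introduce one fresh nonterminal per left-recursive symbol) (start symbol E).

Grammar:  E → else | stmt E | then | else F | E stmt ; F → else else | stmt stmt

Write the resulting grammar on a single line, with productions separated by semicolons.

E → else E' | stmt E E' | then E' | else F E'; F → else else | stmt stmt; E' → stmt E' | ε

Left recursion appears on E.
For E: α = {stmt}, β = {else, stmt E, then, else F}. Rewrite as E → β E' and E' → α E' | ε.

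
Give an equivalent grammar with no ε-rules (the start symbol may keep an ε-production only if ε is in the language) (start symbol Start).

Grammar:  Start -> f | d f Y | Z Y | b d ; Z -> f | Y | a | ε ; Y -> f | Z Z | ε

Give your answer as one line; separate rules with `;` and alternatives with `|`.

Start -> f | d f Y | d f | Z Y | Z | Y | b d | ε; Z -> f | Y | a; Y -> f | Z Z | Z

The nullable symbols are {Start, Y, Z}.
ε ∈ L(G) since Start is nullable, so keep Start → ε.
Add the nullable-subset variants: Start → d f Y gives d f Y | d f. Start → Z Y gives Z Y | Z | Y. Y → Z Z gives Z Z | Z.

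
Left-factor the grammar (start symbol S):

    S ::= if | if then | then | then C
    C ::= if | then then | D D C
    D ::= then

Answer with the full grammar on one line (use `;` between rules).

S has alternatives sharing prefix 'if': factor to S → if S' with S' → ε | then.
S has alternatives sharing prefix 'then': factor to S → then S'' with S'' → ε | C.

S ::= if S' | then S''; C ::= if | then then | D D C; D ::= then; S' ::= eps | then; S'' ::= eps | C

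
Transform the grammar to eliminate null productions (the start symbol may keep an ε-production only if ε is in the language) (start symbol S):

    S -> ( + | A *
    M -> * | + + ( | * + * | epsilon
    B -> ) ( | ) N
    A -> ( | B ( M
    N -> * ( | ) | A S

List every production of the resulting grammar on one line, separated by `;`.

Nullable nonterminals: {M}.
ε ∉ L(G), so no ε-production is kept.
For each production, add variants omitting each subset of nullable occurrences: A → B ( M gives B ( M | B (.

S -> ( + | A *; M -> * | + + ( | * + *; B -> ) ( | ) N; A -> ( | B ( M | B (; N -> * ( | ) | A S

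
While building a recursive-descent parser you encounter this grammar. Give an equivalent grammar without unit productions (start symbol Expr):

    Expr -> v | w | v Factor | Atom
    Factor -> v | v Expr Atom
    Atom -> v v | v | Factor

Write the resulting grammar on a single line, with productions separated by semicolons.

Expr -> v v | v | v Expr Atom | w | v Factor; Factor -> v | v Expr Atom; Atom -> v v | v | v Expr Atom

Unit pairs: Atom ⇒* {Factor}; Expr ⇒* {Atom, Factor}.
For each unit pair (A, B), copy every non-unit production of B to A, then drop all unit productions.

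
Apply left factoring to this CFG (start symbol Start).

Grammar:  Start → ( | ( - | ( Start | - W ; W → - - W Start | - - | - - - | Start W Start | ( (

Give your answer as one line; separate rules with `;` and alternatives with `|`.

Start → - W | ( Start1; W → Start W Start | ( ( | - - W1; Start1 → ε | - | Start; W1 → W Start | ε | -

Start has alternatives sharing prefix '(': factor to Start → ( Start1 with Start1 → ε | - | Start.
W has alternatives sharing prefix '- -': factor to W → - - W1 with W1 → W Start | ε | -.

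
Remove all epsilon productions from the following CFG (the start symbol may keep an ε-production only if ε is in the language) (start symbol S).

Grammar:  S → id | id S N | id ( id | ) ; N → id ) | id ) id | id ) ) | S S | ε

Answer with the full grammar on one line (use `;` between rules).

Nullable set = {N}.
ε ∉ L(G), so no ε-production is kept.
Add the nullable-subset variants: S → id S N gives id S N | id S.

S → id | id S N | id S | id ( id | ); N → id ) | id ) id | id ) ) | S S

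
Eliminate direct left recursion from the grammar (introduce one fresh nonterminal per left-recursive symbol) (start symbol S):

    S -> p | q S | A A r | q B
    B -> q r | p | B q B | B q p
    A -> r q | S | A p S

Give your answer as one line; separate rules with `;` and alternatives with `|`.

Directly left-recursive nonterminals: B, A.
For B: α = {q B, q p}, β = {q r, p}. Rewrite as B → β B' and B' → α B' | ε.
For A: α = {p S}, β = {r q, S}. Rewrite as A → β A' and A' → α A' | ε.

S -> p | q S | A A r | q B; B -> q r B' | p B'; A -> r q A' | S A'; B' -> q B B' | q p B' | eps; A' -> p S A' | eps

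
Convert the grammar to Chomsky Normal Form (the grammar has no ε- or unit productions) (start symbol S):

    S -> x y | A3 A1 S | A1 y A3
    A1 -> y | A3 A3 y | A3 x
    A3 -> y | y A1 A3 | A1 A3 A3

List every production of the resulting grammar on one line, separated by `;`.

Introduce a nonterminal for each terminal appearing in a rule of length ≥ 2: X1 → x, X2 → y.
Binarize each right-hand side of length ≥ 3 by chaining fresh nonterminals (Y1, Y2, …): affected rules were S → A3 A1 S; S → A1 X2 A3; A1 → A3 A3 X2; A3 → X2 A1 A3.

S -> X1 X2 | A3 Y1 | A1 Y2; A1 -> y | A3 Y3 | A3 X1; A3 -> y | X2 Y4 | A1 Y5; X1 -> x; X2 -> y; Y1 -> A1 S; Y2 -> X2 A3; Y3 -> A3 X2; Y4 -> A1 A3; Y5 -> A3 A3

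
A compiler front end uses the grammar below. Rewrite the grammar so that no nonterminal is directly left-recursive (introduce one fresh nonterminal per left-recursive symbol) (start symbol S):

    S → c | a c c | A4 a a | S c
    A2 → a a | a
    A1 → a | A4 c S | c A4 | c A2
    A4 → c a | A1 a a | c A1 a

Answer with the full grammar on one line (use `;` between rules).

Directly left-recursive nonterminal: S.
For S: α = {c}, β = {c, a c c, A4 a a}. Rewrite as S → β S' and S' → α S' | ε.

S → c S' | a c c S' | A4 a a S'; A2 → a a | a; A1 → a | A4 c S | c A4 | c A2; A4 → c a | A1 a a | c A1 a; S' → c S' | ε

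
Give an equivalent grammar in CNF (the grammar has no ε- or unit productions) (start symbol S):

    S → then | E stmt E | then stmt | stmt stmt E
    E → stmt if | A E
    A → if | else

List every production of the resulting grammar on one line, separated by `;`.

S → then | E Y1 | X2 X1 | X1 Y2; E → X1 X3 | A E; A → if | else; X1 → stmt; X2 → then; X3 → if; Y1 → X1 E; Y2 → X1 E

Introduce a nonterminal for each terminal appearing in a rule of length ≥ 2: X1 → stmt, X2 → then, X3 → if.
Binarize each right-hand side of length ≥ 3 by chaining fresh nonterminals (Y1, Y2, …): affected rules were S → E X1 E; S → X1 X1 E.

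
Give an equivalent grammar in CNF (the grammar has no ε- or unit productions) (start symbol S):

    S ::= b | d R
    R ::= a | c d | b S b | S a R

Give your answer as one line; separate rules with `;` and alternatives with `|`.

Introduce a nonterminal for each terminal appearing in a rule of length ≥ 2: X1 → d, X2 → c, X3 → b, X4 → a.
Binarize each right-hand side of length ≥ 3 by chaining fresh nonterminals (Y1, Y2, …): affected rules were R → X3 S X3; R → S X4 R.

S ::= b | X1 R; R ::= a | X2 X1 | X3 Y1 | S Y2; X1 ::= d; X2 ::= c; X3 ::= b; X4 ::= a; Y1 ::= S X3; Y2 ::= X4 R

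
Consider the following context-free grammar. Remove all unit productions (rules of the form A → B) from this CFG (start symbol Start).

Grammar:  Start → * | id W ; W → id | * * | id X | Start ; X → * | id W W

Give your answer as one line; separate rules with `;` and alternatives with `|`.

Unit pairs: W ⇒* {Start}.
Replace each nonterminal's rules with the union of the non-unit rules of every nonterminal it unit-derives.

Start → * | id W; W → * | id W | id | * * | id X; X → * | id W W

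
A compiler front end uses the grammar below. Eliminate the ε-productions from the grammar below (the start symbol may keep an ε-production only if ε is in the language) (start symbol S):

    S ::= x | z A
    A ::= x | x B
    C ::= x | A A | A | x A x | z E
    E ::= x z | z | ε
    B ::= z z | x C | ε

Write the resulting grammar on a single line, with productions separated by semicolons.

S ::= x | z A; A ::= x | x B; C ::= x | A A | A | x A x | z E | z; E ::= x z | z; B ::= z z | x C

Nullable nonterminals: {B, E}.
ε ∉ L(G), so no ε-production is kept.
For each production, add variants omitting each subset of nullable occurrences: C → z E gives z E | z.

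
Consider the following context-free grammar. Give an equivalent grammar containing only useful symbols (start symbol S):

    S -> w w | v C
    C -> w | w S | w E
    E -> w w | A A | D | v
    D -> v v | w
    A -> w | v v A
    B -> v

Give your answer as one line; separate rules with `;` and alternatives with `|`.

S -> w w | v C; C -> w | w S | w E; E -> w w | A A | D | v; D -> v v | w; A -> w | v v A

Generating nonterminals: {A, B, C, D, E, S}.
Reachable from S after that: {A, C, D, E, S}.
Removed useless symbols: {B} and every production mentioning them.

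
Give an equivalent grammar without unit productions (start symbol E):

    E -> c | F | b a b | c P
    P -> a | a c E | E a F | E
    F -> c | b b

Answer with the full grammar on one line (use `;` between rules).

E -> c | b a b | c P | b b; P -> c | b a b | c P | a | a c E | E a F | b b; F -> c | b b

Unit pairs: E ⇒* {F}; P ⇒* {E, F}.
For every A with A ⇒* B via unit rules, add B's non-unit alternatives to A; then delete every rule of the form X → Y.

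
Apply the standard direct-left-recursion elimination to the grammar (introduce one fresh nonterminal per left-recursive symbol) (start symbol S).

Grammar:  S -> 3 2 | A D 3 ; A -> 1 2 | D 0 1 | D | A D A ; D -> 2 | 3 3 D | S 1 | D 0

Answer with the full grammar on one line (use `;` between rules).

S -> 3 2 | A D 3; A -> 1 2 A' | D 0 1 A' | D A'; D -> 2 D' | 3 3 D D' | S 1 D'; A' -> D A A' | ε; D' -> 0 D' | ε

Directly left-recursive nonterminals: A, D.
For A: α = {D A}, β = {1 2, D 0 1, D}. Rewrite as A → β A' and A' → α A' | ε.
For D: α = {0}, β = {2, 3 3 D, S 1}. Rewrite as D → β D' and D' → α D' | ε.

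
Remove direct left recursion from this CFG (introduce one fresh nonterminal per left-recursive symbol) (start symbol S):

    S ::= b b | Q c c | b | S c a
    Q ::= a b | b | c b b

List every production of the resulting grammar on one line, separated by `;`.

S ::= b b S' | Q c c S' | b S'; Q ::= a b | b | c b b; S' ::= c a S' | epsilon

Directly left-recursive nonterminal: S.
For S: α = {c a}, β = {b b, Q c c, b}. Rewrite as S → β S' and S' → α S' | ε.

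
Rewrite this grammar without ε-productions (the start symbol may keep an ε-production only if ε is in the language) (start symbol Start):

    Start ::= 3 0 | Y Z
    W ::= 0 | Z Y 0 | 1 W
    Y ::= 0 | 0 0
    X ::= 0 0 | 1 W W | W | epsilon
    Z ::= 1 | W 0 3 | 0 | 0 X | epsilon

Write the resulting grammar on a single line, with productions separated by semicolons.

Start ::= 3 0 | Y Z | Y; W ::= 0 | Z Y 0 | Y 0 | 1 W; Y ::= 0 | 0 0; X ::= 0 0 | 1 W W | W; Z ::= 1 | W 0 3 | 0 | 0 X

Nullable set = {X, Z}.
ε ∉ L(G), so no ε-production is kept.
Add the nullable-subset variants: Start → Y Z gives Y Z | Y. W → Z Y 0 gives Z Y 0 | Y 0.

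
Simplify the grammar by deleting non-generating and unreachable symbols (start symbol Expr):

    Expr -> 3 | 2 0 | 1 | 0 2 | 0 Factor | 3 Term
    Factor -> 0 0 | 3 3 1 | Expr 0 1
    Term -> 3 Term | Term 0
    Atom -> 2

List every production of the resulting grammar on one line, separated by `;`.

Generating nonterminals: {Atom, Expr, Factor}.
Reachable from Expr after that: {Expr, Factor}.
Removed useless symbols: {Atom, Term} and every production mentioning them.

Expr -> 3 | 2 0 | 1 | 0 2 | 0 Factor; Factor -> 0 0 | 3 3 1 | Expr 0 1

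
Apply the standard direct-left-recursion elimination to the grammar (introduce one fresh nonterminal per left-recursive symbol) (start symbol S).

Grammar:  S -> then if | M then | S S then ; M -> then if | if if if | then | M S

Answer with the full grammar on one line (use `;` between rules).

S, M are directly left-recursive.
For S: α = {S then}, β = {then if, M then}. Rewrite as S → β S' and S' → α S' | ε.
For M: α = {S}, β = {then if, if if if, then}. Rewrite as M → β M' and M' → α M' | ε.

S -> then if S' | M then S'; M -> then if M' | if if if M' | then M'; S' -> S then S' | epsilon; M' -> S M' | epsilon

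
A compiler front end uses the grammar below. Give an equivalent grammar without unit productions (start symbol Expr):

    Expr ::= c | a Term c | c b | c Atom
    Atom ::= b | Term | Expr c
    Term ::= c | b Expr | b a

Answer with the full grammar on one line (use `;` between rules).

Unit pairs: Atom ⇒* {Term}.
Replace each nonterminal's rules with the union of the non-unit rules of every nonterminal it unit-derives.

Expr ::= c | a Term c | c b | c Atom; Atom ::= c | b Expr | b a | b | Expr c; Term ::= c | b Expr | b a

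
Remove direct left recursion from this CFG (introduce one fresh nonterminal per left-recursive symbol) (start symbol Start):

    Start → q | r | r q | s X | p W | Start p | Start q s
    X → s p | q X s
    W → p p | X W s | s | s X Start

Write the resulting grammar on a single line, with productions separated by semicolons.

Directly left-recursive nonterminal: Start.
For Start: α = {p, q s}, β = {q, r, r q, s X, p W}. Rewrite as Start → β Start1 and Start1 → α Start1 | ε.

Start → q Start1 | r Start1 | r q Start1 | s X Start1 | p W Start1; X → s p | q X s; W → p p | X W s | s | s X Start; Start1 → p Start1 | q s Start1 | ε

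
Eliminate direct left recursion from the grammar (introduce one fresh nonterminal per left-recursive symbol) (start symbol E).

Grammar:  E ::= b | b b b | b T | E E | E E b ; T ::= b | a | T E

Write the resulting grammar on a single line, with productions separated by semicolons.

Left recursion appears on E, T.
For E: α = {E, E b}, β = {b, b b b, b T}. Rewrite as E → β E' and E' → α E' | ε.
For T: α = {E}, β = {b, a}. Rewrite as T → β T' and T' → α T' | ε.

E ::= b E' | b b b E' | b T E'; T ::= b T' | a T'; E' ::= E E' | E b E' | ε; T' ::= E T' | ε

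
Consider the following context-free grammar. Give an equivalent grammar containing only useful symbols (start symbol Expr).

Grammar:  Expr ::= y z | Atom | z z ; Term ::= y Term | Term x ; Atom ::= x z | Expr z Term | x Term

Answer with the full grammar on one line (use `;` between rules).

Expr ::= y z | Atom | z z; Atom ::= x z

Generating nonterminals: {Atom, Expr}.
Reachable from Expr after that: {Atom, Expr}.
Removed useless symbols: {Term} and every production mentioning them.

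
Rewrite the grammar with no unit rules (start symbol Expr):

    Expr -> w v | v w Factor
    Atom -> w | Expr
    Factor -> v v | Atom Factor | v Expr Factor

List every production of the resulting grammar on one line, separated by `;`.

Unit pairs: Atom ⇒* {Expr}.
For each unit pair (A, B), copy every non-unit production of B to A, then drop all unit productions.

Expr -> w v | v w Factor; Atom -> w | w v | v w Factor; Factor -> v v | Atom Factor | v Expr Factor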